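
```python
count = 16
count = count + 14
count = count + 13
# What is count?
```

Trace (tracking count):
count = 16  # -> count = 16
count = count + 14  # -> count = 30
count = count + 13  # -> count = 43

Answer: 43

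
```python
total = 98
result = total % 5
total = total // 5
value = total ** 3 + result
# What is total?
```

Answer: 19

Derivation:
Trace (tracking total):
total = 98  # -> total = 98
result = total % 5  # -> result = 3
total = total // 5  # -> total = 19
value = total ** 3 + result  # -> value = 6862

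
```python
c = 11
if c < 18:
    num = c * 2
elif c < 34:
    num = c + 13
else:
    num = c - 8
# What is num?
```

Answer: 22

Derivation:
Trace (tracking num):
c = 11  # -> c = 11
if c < 18:  # condition is True
    num = c * 2  # -> num = 22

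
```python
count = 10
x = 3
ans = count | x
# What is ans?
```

Trace (tracking ans):
count = 10  # -> count = 10
x = 3  # -> x = 3
ans = count | x  # -> ans = 11

Answer: 11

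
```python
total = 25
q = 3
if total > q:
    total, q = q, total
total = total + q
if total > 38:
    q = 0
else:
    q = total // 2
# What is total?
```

Trace (tracking total):
total = 25  # -> total = 25
q = 3  # -> q = 3
if total > q:  # condition is True
    total, q = (q, total)  # -> total = 3, q = 25
total = total + q  # -> total = 28
if total > 38:  # condition is False
else:
    q = total // 2  # -> q = 14

Answer: 28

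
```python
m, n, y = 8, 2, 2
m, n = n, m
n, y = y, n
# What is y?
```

Answer: 8

Derivation:
Trace (tracking y):
m, n, y = (8, 2, 2)  # -> m = 8, n = 2, y = 2
m, n = (n, m)  # -> m = 2, n = 8
n, y = (y, n)  # -> n = 2, y = 8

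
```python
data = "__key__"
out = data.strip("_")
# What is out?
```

Answer: 'key'

Derivation:
Trace (tracking out):
data = '__key__'  # -> data = '__key__'
out = data.strip('_')  # -> out = 'key'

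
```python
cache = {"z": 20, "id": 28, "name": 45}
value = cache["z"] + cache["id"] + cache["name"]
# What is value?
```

Answer: 93

Derivation:
Trace (tracking value):
cache = {'z': 20, 'id': 28, 'name': 45}  # -> cache = {'z': 20, 'id': 28, 'name': 45}
value = cache['z'] + cache['id'] + cache['name']  # -> value = 93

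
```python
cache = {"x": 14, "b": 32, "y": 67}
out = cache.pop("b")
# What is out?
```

Trace (tracking out):
cache = {'x': 14, 'b': 32, 'y': 67}  # -> cache = {'x': 14, 'b': 32, 'y': 67}
out = cache.pop('b')  # -> out = 32

Answer: 32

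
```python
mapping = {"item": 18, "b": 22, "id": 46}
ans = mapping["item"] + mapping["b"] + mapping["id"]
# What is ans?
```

Trace (tracking ans):
mapping = {'item': 18, 'b': 22, 'id': 46}  # -> mapping = {'item': 18, 'b': 22, 'id': 46}
ans = mapping['item'] + mapping['b'] + mapping['id']  # -> ans = 86

Answer: 86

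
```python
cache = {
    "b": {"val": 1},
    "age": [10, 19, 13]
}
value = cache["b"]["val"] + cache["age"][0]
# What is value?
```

Answer: 11

Derivation:
Trace (tracking value):
cache = {'b': {'val': 1}, 'age': [10, 19, 13]}  # -> cache = {'b': {'val': 1}, 'age': [10, 19, 13]}
value = cache['b']['val'] + cache['age'][0]  # -> value = 11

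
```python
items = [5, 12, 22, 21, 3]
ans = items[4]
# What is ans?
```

Trace (tracking ans):
items = [5, 12, 22, 21, 3]  # -> items = [5, 12, 22, 21, 3]
ans = items[4]  # -> ans = 3

Answer: 3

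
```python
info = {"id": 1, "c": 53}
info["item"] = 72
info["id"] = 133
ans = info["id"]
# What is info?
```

Trace (tracking info):
info = {'id': 1, 'c': 53}  # -> info = {'id': 1, 'c': 53}
info['item'] = 72  # -> info = {'id': 1, 'c': 53, 'item': 72}
info['id'] = 133  # -> info = {'id': 133, 'c': 53, 'item': 72}
ans = info['id']  # -> ans = 133

Answer: {'id': 133, 'c': 53, 'item': 72}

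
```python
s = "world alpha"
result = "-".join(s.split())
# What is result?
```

Answer: 'world-alpha'

Derivation:
Trace (tracking result):
s = 'world alpha'  # -> s = 'world alpha'
result = '-'.join(s.split())  # -> result = 'world-alpha'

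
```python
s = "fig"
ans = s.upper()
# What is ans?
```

Trace (tracking ans):
s = 'fig'  # -> s = 'fig'
ans = s.upper()  # -> ans = 'FIG'

Answer: 'FIG'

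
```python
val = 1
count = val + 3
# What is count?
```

Trace (tracking count):
val = 1  # -> val = 1
count = val + 3  # -> count = 4

Answer: 4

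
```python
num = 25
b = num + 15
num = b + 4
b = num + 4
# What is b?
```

Trace (tracking b):
num = 25  # -> num = 25
b = num + 15  # -> b = 40
num = b + 4  # -> num = 44
b = num + 4  # -> b = 48

Answer: 48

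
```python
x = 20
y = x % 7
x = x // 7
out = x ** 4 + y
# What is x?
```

Answer: 2

Derivation:
Trace (tracking x):
x = 20  # -> x = 20
y = x % 7  # -> y = 6
x = x // 7  # -> x = 2
out = x ** 4 + y  # -> out = 22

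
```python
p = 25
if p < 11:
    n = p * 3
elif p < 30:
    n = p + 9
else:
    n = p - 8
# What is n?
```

Trace (tracking n):
p = 25  # -> p = 25
if p < 11:  # condition is False
elif p < 30:  # condition is True
    n = p + 9  # -> n = 34

Answer: 34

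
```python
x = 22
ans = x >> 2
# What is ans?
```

Trace (tracking ans):
x = 22  # -> x = 22
ans = x >> 2  # -> ans = 5

Answer: 5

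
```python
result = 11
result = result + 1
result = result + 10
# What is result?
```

Trace (tracking result):
result = 11  # -> result = 11
result = result + 1  # -> result = 12
result = result + 10  # -> result = 22

Answer: 22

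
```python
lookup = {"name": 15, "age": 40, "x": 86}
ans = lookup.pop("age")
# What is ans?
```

Answer: 40

Derivation:
Trace (tracking ans):
lookup = {'name': 15, 'age': 40, 'x': 86}  # -> lookup = {'name': 15, 'age': 40, 'x': 86}
ans = lookup.pop('age')  # -> ans = 40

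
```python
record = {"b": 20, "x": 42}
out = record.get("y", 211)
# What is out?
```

Answer: 211

Derivation:
Trace (tracking out):
record = {'b': 20, 'x': 42}  # -> record = {'b': 20, 'x': 42}
out = record.get('y', 211)  # -> out = 211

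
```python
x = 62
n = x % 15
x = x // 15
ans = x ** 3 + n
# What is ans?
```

Trace (tracking ans):
x = 62  # -> x = 62
n = x % 15  # -> n = 2
x = x // 15  # -> x = 4
ans = x ** 3 + n  # -> ans = 66

Answer: 66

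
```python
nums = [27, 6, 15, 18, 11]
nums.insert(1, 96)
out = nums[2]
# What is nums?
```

Trace (tracking nums):
nums = [27, 6, 15, 18, 11]  # -> nums = [27, 6, 15, 18, 11]
nums.insert(1, 96)  # -> nums = [27, 96, 6, 15, 18, 11]
out = nums[2]  # -> out = 6

Answer: [27, 96, 6, 15, 18, 11]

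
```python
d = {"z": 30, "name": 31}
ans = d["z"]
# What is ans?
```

Answer: 30

Derivation:
Trace (tracking ans):
d = {'z': 30, 'name': 31}  # -> d = {'z': 30, 'name': 31}
ans = d['z']  # -> ans = 30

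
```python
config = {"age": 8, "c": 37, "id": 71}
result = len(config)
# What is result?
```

Trace (tracking result):
config = {'age': 8, 'c': 37, 'id': 71}  # -> config = {'age': 8, 'c': 37, 'id': 71}
result = len(config)  # -> result = 3

Answer: 3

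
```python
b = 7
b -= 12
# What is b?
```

Trace (tracking b):
b = 7  # -> b = 7
b -= 12  # -> b = -5

Answer: -5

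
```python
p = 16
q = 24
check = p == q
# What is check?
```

Answer: False

Derivation:
Trace (tracking check):
p = 16  # -> p = 16
q = 24  # -> q = 24
check = p == q  # -> check = False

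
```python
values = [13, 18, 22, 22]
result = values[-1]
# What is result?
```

Answer: 22

Derivation:
Trace (tracking result):
values = [13, 18, 22, 22]  # -> values = [13, 18, 22, 22]
result = values[-1]  # -> result = 22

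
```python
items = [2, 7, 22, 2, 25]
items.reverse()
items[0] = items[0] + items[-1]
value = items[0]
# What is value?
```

Trace (tracking value):
items = [2, 7, 22, 2, 25]  # -> items = [2, 7, 22, 2, 25]
items.reverse()  # -> items = [25, 2, 22, 7, 2]
items[0] = items[0] + items[-1]  # -> items = [27, 2, 22, 7, 2]
value = items[0]  # -> value = 27

Answer: 27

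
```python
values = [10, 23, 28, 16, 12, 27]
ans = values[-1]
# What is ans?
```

Trace (tracking ans):
values = [10, 23, 28, 16, 12, 27]  # -> values = [10, 23, 28, 16, 12, 27]
ans = values[-1]  # -> ans = 27

Answer: 27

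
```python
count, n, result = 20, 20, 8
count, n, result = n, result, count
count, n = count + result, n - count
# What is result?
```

Trace (tracking result):
count, n, result = (20, 20, 8)  # -> count = 20, n = 20, result = 8
count, n, result = (n, result, count)  # -> count = 20, n = 8, result = 20
count, n = (count + result, n - count)  # -> count = 40, n = -12

Answer: 20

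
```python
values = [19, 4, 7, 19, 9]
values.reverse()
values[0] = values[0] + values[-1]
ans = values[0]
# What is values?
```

Answer: [28, 19, 7, 4, 19]

Derivation:
Trace (tracking values):
values = [19, 4, 7, 19, 9]  # -> values = [19, 4, 7, 19, 9]
values.reverse()  # -> values = [9, 19, 7, 4, 19]
values[0] = values[0] + values[-1]  # -> values = [28, 19, 7, 4, 19]
ans = values[0]  # -> ans = 28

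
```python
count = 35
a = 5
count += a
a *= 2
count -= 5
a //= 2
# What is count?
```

Trace (tracking count):
count = 35  # -> count = 35
a = 5  # -> a = 5
count += a  # -> count = 40
a *= 2  # -> a = 10
count -= 5  # -> count = 35
a //= 2  # -> a = 5

Answer: 35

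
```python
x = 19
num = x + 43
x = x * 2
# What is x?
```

Answer: 38

Derivation:
Trace (tracking x):
x = 19  # -> x = 19
num = x + 43  # -> num = 62
x = x * 2  # -> x = 38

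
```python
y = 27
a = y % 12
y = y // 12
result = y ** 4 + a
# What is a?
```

Trace (tracking a):
y = 27  # -> y = 27
a = y % 12  # -> a = 3
y = y // 12  # -> y = 2
result = y ** 4 + a  # -> result = 19

Answer: 3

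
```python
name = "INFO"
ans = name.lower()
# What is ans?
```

Trace (tracking ans):
name = 'INFO'  # -> name = 'INFO'
ans = name.lower()  # -> ans = 'info'

Answer: 'info'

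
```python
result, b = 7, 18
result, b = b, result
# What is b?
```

Trace (tracking b):
result, b = (7, 18)  # -> result = 7, b = 18
result, b = (b, result)  # -> result = 18, b = 7

Answer: 7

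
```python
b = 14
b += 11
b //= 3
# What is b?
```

Answer: 8

Derivation:
Trace (tracking b):
b = 14  # -> b = 14
b += 11  # -> b = 25
b //= 3  # -> b = 8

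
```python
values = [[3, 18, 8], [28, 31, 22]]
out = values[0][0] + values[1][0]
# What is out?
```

Trace (tracking out):
values = [[3, 18, 8], [28, 31, 22]]  # -> values = [[3, 18, 8], [28, 31, 22]]
out = values[0][0] + values[1][0]  # -> out = 31

Answer: 31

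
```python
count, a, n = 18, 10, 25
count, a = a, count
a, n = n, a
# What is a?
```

Answer: 25

Derivation:
Trace (tracking a):
count, a, n = (18, 10, 25)  # -> count = 18, a = 10, n = 25
count, a = (a, count)  # -> count = 10, a = 18
a, n = (n, a)  # -> a = 25, n = 18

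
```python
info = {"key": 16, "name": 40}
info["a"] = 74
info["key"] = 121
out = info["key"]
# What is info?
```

Answer: {'key': 121, 'name': 40, 'a': 74}

Derivation:
Trace (tracking info):
info = {'key': 16, 'name': 40}  # -> info = {'key': 16, 'name': 40}
info['a'] = 74  # -> info = {'key': 16, 'name': 40, 'a': 74}
info['key'] = 121  # -> info = {'key': 121, 'name': 40, 'a': 74}
out = info['key']  # -> out = 121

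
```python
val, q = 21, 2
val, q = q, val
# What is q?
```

Trace (tracking q):
val, q = (21, 2)  # -> val = 21, q = 2
val, q = (q, val)  # -> val = 2, q = 21

Answer: 21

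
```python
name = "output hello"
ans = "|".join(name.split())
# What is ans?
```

Trace (tracking ans):
name = 'output hello'  # -> name = 'output hello'
ans = '|'.join(name.split())  # -> ans = 'output|hello'

Answer: 'output|hello'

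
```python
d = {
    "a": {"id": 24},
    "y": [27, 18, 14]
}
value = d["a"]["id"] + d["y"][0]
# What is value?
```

Trace (tracking value):
d = {'a': {'id': 24}, 'y': [27, 18, 14]}  # -> d = {'a': {'id': 24}, 'y': [27, 18, 14]}
value = d['a']['id'] + d['y'][0]  # -> value = 51

Answer: 51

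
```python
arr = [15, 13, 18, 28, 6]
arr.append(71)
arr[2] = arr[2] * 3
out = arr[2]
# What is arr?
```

Answer: [15, 13, 54, 28, 6, 71]

Derivation:
Trace (tracking arr):
arr = [15, 13, 18, 28, 6]  # -> arr = [15, 13, 18, 28, 6]
arr.append(71)  # -> arr = [15, 13, 18, 28, 6, 71]
arr[2] = arr[2] * 3  # -> arr = [15, 13, 54, 28, 6, 71]
out = arr[2]  # -> out = 54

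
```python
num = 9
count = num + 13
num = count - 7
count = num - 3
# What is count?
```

Answer: 12

Derivation:
Trace (tracking count):
num = 9  # -> num = 9
count = num + 13  # -> count = 22
num = count - 7  # -> num = 15
count = num - 3  # -> count = 12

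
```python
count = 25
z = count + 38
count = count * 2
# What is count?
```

Trace (tracking count):
count = 25  # -> count = 25
z = count + 38  # -> z = 63
count = count * 2  # -> count = 50

Answer: 50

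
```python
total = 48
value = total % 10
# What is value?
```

Answer: 8

Derivation:
Trace (tracking value):
total = 48  # -> total = 48
value = total % 10  # -> value = 8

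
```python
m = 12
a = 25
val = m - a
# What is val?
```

Answer: -13

Derivation:
Trace (tracking val):
m = 12  # -> m = 12
a = 25  # -> a = 25
val = m - a  # -> val = -13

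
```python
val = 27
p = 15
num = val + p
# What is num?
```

Answer: 42

Derivation:
Trace (tracking num):
val = 27  # -> val = 27
p = 15  # -> p = 15
num = val + p  # -> num = 42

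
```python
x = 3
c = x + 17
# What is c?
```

Answer: 20

Derivation:
Trace (tracking c):
x = 3  # -> x = 3
c = x + 17  # -> c = 20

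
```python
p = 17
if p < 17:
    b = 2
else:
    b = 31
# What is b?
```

Trace (tracking b):
p = 17  # -> p = 17
if p < 17:  # condition is False
else:
    b = 31  # -> b = 31

Answer: 31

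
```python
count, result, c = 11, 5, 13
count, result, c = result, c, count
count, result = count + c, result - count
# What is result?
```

Trace (tracking result):
count, result, c = (11, 5, 13)  # -> count = 11, result = 5, c = 13
count, result, c = (result, c, count)  # -> count = 5, result = 13, c = 11
count, result = (count + c, result - count)  # -> count = 16, result = 8

Answer: 8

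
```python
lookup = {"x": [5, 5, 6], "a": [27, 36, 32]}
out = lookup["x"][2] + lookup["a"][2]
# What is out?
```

Answer: 38

Derivation:
Trace (tracking out):
lookup = {'x': [5, 5, 6], 'a': [27, 36, 32]}  # -> lookup = {'x': [5, 5, 6], 'a': [27, 36, 32]}
out = lookup['x'][2] + lookup['a'][2]  # -> out = 38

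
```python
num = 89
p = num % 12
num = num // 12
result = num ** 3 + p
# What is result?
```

Answer: 348

Derivation:
Trace (tracking result):
num = 89  # -> num = 89
p = num % 12  # -> p = 5
num = num // 12  # -> num = 7
result = num ** 3 + p  # -> result = 348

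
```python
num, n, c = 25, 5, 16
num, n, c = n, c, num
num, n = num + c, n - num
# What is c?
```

Answer: 25

Derivation:
Trace (tracking c):
num, n, c = (25, 5, 16)  # -> num = 25, n = 5, c = 16
num, n, c = (n, c, num)  # -> num = 5, n = 16, c = 25
num, n = (num + c, n - num)  # -> num = 30, n = 11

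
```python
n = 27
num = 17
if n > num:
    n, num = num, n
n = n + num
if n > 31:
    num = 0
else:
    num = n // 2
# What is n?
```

Answer: 44

Derivation:
Trace (tracking n):
n = 27  # -> n = 27
num = 17  # -> num = 17
if n > num:  # condition is True
    n, num = (num, n)  # -> n = 17, num = 27
n = n + num  # -> n = 44
if n > 31:  # condition is True
    num = 0  # -> num = 0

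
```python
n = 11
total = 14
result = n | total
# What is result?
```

Trace (tracking result):
n = 11  # -> n = 11
total = 14  # -> total = 14
result = n | total  # -> result = 15

Answer: 15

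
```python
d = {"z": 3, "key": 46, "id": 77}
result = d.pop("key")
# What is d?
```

Trace (tracking d):
d = {'z': 3, 'key': 46, 'id': 77}  # -> d = {'z': 3, 'key': 46, 'id': 77}
result = d.pop('key')  # -> result = 46

Answer: {'z': 3, 'id': 77}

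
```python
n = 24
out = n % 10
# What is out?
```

Trace (tracking out):
n = 24  # -> n = 24
out = n % 10  # -> out = 4

Answer: 4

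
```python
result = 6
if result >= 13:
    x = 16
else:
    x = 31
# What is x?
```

Answer: 31

Derivation:
Trace (tracking x):
result = 6  # -> result = 6
if result >= 13:  # condition is False
else:
    x = 31  # -> x = 31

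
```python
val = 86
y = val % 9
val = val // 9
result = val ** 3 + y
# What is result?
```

Trace (tracking result):
val = 86  # -> val = 86
y = val % 9  # -> y = 5
val = val // 9  # -> val = 9
result = val ** 3 + y  # -> result = 734

Answer: 734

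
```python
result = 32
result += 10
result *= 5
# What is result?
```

Answer: 210

Derivation:
Trace (tracking result):
result = 32  # -> result = 32
result += 10  # -> result = 42
result *= 5  # -> result = 210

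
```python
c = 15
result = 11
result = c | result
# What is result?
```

Trace (tracking result):
c = 15  # -> c = 15
result = 11  # -> result = 11
result = c | result  # -> result = 15

Answer: 15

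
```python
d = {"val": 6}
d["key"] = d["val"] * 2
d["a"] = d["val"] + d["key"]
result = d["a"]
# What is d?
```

Trace (tracking d):
d = {'val': 6}  # -> d = {'val': 6}
d['key'] = d['val'] * 2  # -> d = {'val': 6, 'key': 12}
d['a'] = d['val'] + d['key']  # -> d = {'val': 6, 'key': 12, 'a': 18}
result = d['a']  # -> result = 18

Answer: {'val': 6, 'key': 12, 'a': 18}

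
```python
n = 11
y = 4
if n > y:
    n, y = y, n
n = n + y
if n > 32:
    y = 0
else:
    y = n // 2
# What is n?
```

Answer: 15

Derivation:
Trace (tracking n):
n = 11  # -> n = 11
y = 4  # -> y = 4
if n > y:  # condition is True
    n, y = (y, n)  # -> n = 4, y = 11
n = n + y  # -> n = 15
if n > 32:  # condition is False
else:
    y = n // 2  # -> y = 7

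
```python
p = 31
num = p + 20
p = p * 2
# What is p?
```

Trace (tracking p):
p = 31  # -> p = 31
num = p + 20  # -> num = 51
p = p * 2  # -> p = 62

Answer: 62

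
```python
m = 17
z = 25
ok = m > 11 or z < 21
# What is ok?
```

Trace (tracking ok):
m = 17  # -> m = 17
z = 25  # -> z = 25
ok = m > 11 or z < 21  # -> ok = True

Answer: True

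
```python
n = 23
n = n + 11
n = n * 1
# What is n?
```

Trace (tracking n):
n = 23  # -> n = 23
n = n + 11  # -> n = 34
n = n * 1  # -> n = 34

Answer: 34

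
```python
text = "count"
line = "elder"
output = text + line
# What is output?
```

Trace (tracking output):
text = 'count'  # -> text = 'count'
line = 'elder'  # -> line = 'elder'
output = text + line  # -> output = 'countelder'

Answer: 'countelder'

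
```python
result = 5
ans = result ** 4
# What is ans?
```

Trace (tracking ans):
result = 5  # -> result = 5
ans = result ** 4  # -> ans = 625

Answer: 625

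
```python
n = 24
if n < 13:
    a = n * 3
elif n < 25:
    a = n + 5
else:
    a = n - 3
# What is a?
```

Answer: 29

Derivation:
Trace (tracking a):
n = 24  # -> n = 24
if n < 13:  # condition is False
elif n < 25:  # condition is True
    a = n + 5  # -> a = 29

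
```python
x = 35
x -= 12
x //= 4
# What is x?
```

Trace (tracking x):
x = 35  # -> x = 35
x -= 12  # -> x = 23
x //= 4  # -> x = 5

Answer: 5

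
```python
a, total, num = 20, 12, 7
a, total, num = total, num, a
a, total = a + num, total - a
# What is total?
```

Answer: -5

Derivation:
Trace (tracking total):
a, total, num = (20, 12, 7)  # -> a = 20, total = 12, num = 7
a, total, num = (total, num, a)  # -> a = 12, total = 7, num = 20
a, total = (a + num, total - a)  # -> a = 32, total = -5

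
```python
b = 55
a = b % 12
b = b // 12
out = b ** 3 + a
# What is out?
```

Trace (tracking out):
b = 55  # -> b = 55
a = b % 12  # -> a = 7
b = b // 12  # -> b = 4
out = b ** 3 + a  # -> out = 71

Answer: 71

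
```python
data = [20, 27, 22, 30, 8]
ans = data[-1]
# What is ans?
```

Trace (tracking ans):
data = [20, 27, 22, 30, 8]  # -> data = [20, 27, 22, 30, 8]
ans = data[-1]  # -> ans = 8

Answer: 8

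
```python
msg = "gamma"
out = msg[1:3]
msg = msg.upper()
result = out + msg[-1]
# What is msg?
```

Trace (tracking msg):
msg = 'gamma'  # -> msg = 'gamma'
out = msg[1:3]  # -> out = 'am'
msg = msg.upper()  # -> msg = 'GAMMA'
result = out + msg[-1]  # -> result = 'amA'

Answer: 'GAMMA'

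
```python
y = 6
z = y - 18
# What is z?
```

Answer: -12

Derivation:
Trace (tracking z):
y = 6  # -> y = 6
z = y - 18  # -> z = -12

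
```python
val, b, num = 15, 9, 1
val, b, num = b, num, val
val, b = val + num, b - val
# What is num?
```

Answer: 15

Derivation:
Trace (tracking num):
val, b, num = (15, 9, 1)  # -> val = 15, b = 9, num = 1
val, b, num = (b, num, val)  # -> val = 9, b = 1, num = 15
val, b = (val + num, b - val)  # -> val = 24, b = -8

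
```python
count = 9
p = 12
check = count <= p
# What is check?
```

Answer: True

Derivation:
Trace (tracking check):
count = 9  # -> count = 9
p = 12  # -> p = 12
check = count <= p  # -> check = True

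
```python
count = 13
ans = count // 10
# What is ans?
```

Trace (tracking ans):
count = 13  # -> count = 13
ans = count // 10  # -> ans = 1

Answer: 1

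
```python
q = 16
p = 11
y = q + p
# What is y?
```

Answer: 27

Derivation:
Trace (tracking y):
q = 16  # -> q = 16
p = 11  # -> p = 11
y = q + p  # -> y = 27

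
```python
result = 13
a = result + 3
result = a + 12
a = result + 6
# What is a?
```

Trace (tracking a):
result = 13  # -> result = 13
a = result + 3  # -> a = 16
result = a + 12  # -> result = 28
a = result + 6  # -> a = 34

Answer: 34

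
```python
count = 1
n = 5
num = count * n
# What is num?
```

Trace (tracking num):
count = 1  # -> count = 1
n = 5  # -> n = 5
num = count * n  # -> num = 5

Answer: 5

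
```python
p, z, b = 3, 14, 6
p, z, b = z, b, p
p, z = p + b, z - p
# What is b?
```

Trace (tracking b):
p, z, b = (3, 14, 6)  # -> p = 3, z = 14, b = 6
p, z, b = (z, b, p)  # -> p = 14, z = 6, b = 3
p, z = (p + b, z - p)  # -> p = 17, z = -8

Answer: 3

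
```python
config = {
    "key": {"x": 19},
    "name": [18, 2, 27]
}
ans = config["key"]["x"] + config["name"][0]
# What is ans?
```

Trace (tracking ans):
config = {'key': {'x': 19}, 'name': [18, 2, 27]}  # -> config = {'key': {'x': 19}, 'name': [18, 2, 27]}
ans = config['key']['x'] + config['name'][0]  # -> ans = 37

Answer: 37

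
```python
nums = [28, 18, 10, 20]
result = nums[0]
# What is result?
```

Trace (tracking result):
nums = [28, 18, 10, 20]  # -> nums = [28, 18, 10, 20]
result = nums[0]  # -> result = 28

Answer: 28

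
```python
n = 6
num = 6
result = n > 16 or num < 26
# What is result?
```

Trace (tracking result):
n = 6  # -> n = 6
num = 6  # -> num = 6
result = n > 16 or num < 26  # -> result = True

Answer: True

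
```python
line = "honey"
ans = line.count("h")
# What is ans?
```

Trace (tracking ans):
line = 'honey'  # -> line = 'honey'
ans = line.count('h')  # -> ans = 1

Answer: 1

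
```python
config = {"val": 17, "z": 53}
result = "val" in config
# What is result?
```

Trace (tracking result):
config = {'val': 17, 'z': 53}  # -> config = {'val': 17, 'z': 53}
result = 'val' in config  # -> result = True

Answer: True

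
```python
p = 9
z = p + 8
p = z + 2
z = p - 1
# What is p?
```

Answer: 19

Derivation:
Trace (tracking p):
p = 9  # -> p = 9
z = p + 8  # -> z = 17
p = z + 2  # -> p = 19
z = p - 1  # -> z = 18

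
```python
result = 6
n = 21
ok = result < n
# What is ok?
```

Answer: True

Derivation:
Trace (tracking ok):
result = 6  # -> result = 6
n = 21  # -> n = 21
ok = result < n  # -> ok = True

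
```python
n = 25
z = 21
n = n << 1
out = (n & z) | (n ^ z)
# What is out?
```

Trace (tracking out):
n = 25  # -> n = 25
z = 21  # -> z = 21
n = n << 1  # -> n = 50
out = n & z | n ^ z  # -> out = 55

Answer: 55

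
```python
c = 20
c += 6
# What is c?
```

Trace (tracking c):
c = 20  # -> c = 20
c += 6  # -> c = 26

Answer: 26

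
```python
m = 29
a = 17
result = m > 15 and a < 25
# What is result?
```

Trace (tracking result):
m = 29  # -> m = 29
a = 17  # -> a = 17
result = m > 15 and a < 25  # -> result = True

Answer: True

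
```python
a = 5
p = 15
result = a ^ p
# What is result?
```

Answer: 10

Derivation:
Trace (tracking result):
a = 5  # -> a = 5
p = 15  # -> p = 15
result = a ^ p  # -> result = 10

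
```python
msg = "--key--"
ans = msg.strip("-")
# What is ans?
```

Trace (tracking ans):
msg = '--key--'  # -> msg = '--key--'
ans = msg.strip('-')  # -> ans = 'key'

Answer: 'key'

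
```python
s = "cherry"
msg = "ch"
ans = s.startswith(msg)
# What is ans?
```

Answer: True

Derivation:
Trace (tracking ans):
s = 'cherry'  # -> s = 'cherry'
msg = 'ch'  # -> msg = 'ch'
ans = s.startswith(msg)  # -> ans = True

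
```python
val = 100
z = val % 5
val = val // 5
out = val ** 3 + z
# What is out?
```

Trace (tracking out):
val = 100  # -> val = 100
z = val % 5  # -> z = 0
val = val // 5  # -> val = 20
out = val ** 3 + z  # -> out = 8000

Answer: 8000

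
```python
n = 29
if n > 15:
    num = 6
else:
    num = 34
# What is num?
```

Answer: 6

Derivation:
Trace (tracking num):
n = 29  # -> n = 29
if n > 15:  # condition is True
    num = 6  # -> num = 6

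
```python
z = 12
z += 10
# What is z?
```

Trace (tracking z):
z = 12  # -> z = 12
z += 10  # -> z = 22

Answer: 22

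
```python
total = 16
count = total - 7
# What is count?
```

Trace (tracking count):
total = 16  # -> total = 16
count = total - 7  # -> count = 9

Answer: 9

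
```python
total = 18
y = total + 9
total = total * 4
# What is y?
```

Trace (tracking y):
total = 18  # -> total = 18
y = total + 9  # -> y = 27
total = total * 4  # -> total = 72

Answer: 27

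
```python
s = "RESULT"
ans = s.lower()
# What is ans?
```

Trace (tracking ans):
s = 'RESULT'  # -> s = 'RESULT'
ans = s.lower()  # -> ans = 'result'

Answer: 'result'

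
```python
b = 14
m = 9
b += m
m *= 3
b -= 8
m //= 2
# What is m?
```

Trace (tracking m):
b = 14  # -> b = 14
m = 9  # -> m = 9
b += m  # -> b = 23
m *= 3  # -> m = 27
b -= 8  # -> b = 15
m //= 2  # -> m = 13

Answer: 13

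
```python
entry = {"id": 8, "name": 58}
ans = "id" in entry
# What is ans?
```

Answer: True

Derivation:
Trace (tracking ans):
entry = {'id': 8, 'name': 58}  # -> entry = {'id': 8, 'name': 58}
ans = 'id' in entry  # -> ans = True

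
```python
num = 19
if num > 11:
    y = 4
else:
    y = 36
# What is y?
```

Answer: 4

Derivation:
Trace (tracking y):
num = 19  # -> num = 19
if num > 11:  # condition is True
    y = 4  # -> y = 4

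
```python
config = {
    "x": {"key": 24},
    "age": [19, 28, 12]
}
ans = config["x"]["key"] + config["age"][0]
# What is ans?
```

Trace (tracking ans):
config = {'x': {'key': 24}, 'age': [19, 28, 12]}  # -> config = {'x': {'key': 24}, 'age': [19, 28, 12]}
ans = config['x']['key'] + config['age'][0]  # -> ans = 43

Answer: 43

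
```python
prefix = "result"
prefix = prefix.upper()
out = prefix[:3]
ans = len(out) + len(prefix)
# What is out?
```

Answer: 'RES'

Derivation:
Trace (tracking out):
prefix = 'result'  # -> prefix = 'result'
prefix = prefix.upper()  # -> prefix = 'RESULT'
out = prefix[:3]  # -> out = 'RES'
ans = len(out) + len(prefix)  # -> ans = 9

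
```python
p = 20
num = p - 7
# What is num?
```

Answer: 13

Derivation:
Trace (tracking num):
p = 20  # -> p = 20
num = p - 7  # -> num = 13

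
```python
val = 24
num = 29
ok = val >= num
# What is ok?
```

Trace (tracking ok):
val = 24  # -> val = 24
num = 29  # -> num = 29
ok = val >= num  # -> ok = False

Answer: False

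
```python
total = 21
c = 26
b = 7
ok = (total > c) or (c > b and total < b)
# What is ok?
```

Answer: False

Derivation:
Trace (tracking ok):
total = 21  # -> total = 21
c = 26  # -> c = 26
b = 7  # -> b = 7
ok = total > c or (c > b and total < b)  # -> ok = False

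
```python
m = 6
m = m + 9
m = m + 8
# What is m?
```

Answer: 23

Derivation:
Trace (tracking m):
m = 6  # -> m = 6
m = m + 9  # -> m = 15
m = m + 8  # -> m = 23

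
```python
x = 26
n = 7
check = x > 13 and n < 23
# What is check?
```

Answer: True

Derivation:
Trace (tracking check):
x = 26  # -> x = 26
n = 7  # -> n = 7
check = x > 13 and n < 23  # -> check = True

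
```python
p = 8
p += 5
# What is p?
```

Answer: 13

Derivation:
Trace (tracking p):
p = 8  # -> p = 8
p += 5  # -> p = 13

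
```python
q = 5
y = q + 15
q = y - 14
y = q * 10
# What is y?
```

Trace (tracking y):
q = 5  # -> q = 5
y = q + 15  # -> y = 20
q = y - 14  # -> q = 6
y = q * 10  # -> y = 60

Answer: 60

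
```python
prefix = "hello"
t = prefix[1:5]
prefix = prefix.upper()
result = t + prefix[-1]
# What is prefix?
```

Trace (tracking prefix):
prefix = 'hello'  # -> prefix = 'hello'
t = prefix[1:5]  # -> t = 'ello'
prefix = prefix.upper()  # -> prefix = 'HELLO'
result = t + prefix[-1]  # -> result = 'elloO'

Answer: 'HELLO'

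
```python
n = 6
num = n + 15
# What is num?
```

Answer: 21

Derivation:
Trace (tracking num):
n = 6  # -> n = 6
num = n + 15  # -> num = 21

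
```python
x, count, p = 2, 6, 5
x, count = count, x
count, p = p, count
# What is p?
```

Answer: 2

Derivation:
Trace (tracking p):
x, count, p = (2, 6, 5)  # -> x = 2, count = 6, p = 5
x, count = (count, x)  # -> x = 6, count = 2
count, p = (p, count)  # -> count = 5, p = 2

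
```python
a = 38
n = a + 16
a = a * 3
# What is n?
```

Answer: 54

Derivation:
Trace (tracking n):
a = 38  # -> a = 38
n = a + 16  # -> n = 54
a = a * 3  # -> a = 114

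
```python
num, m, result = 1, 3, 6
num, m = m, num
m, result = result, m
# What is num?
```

Answer: 3

Derivation:
Trace (tracking num):
num, m, result = (1, 3, 6)  # -> num = 1, m = 3, result = 6
num, m = (m, num)  # -> num = 3, m = 1
m, result = (result, m)  # -> m = 6, result = 1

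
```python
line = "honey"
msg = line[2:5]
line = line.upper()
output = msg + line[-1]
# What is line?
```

Answer: 'HONEY'

Derivation:
Trace (tracking line):
line = 'honey'  # -> line = 'honey'
msg = line[2:5]  # -> msg = 'ney'
line = line.upper()  # -> line = 'HONEY'
output = msg + line[-1]  # -> output = 'neyY'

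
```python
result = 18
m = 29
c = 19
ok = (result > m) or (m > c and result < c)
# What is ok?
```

Trace (tracking ok):
result = 18  # -> result = 18
m = 29  # -> m = 29
c = 19  # -> c = 19
ok = result > m or (m > c and result < c)  # -> ok = True

Answer: True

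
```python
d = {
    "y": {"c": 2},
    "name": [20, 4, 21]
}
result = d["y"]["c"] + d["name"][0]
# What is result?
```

Answer: 22

Derivation:
Trace (tracking result):
d = {'y': {'c': 2}, 'name': [20, 4, 21]}  # -> d = {'y': {'c': 2}, 'name': [20, 4, 21]}
result = d['y']['c'] + d['name'][0]  # -> result = 22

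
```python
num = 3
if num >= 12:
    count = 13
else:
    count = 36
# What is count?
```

Answer: 36

Derivation:
Trace (tracking count):
num = 3  # -> num = 3
if num >= 12:  # condition is False
else:
    count = 36  # -> count = 36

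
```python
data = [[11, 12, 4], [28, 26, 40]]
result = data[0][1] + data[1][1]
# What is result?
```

Trace (tracking result):
data = [[11, 12, 4], [28, 26, 40]]  # -> data = [[11, 12, 4], [28, 26, 40]]
result = data[0][1] + data[1][1]  # -> result = 38

Answer: 38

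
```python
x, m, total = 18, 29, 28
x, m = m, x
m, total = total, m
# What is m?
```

Trace (tracking m):
x, m, total = (18, 29, 28)  # -> x = 18, m = 29, total = 28
x, m = (m, x)  # -> x = 29, m = 18
m, total = (total, m)  # -> m = 28, total = 18

Answer: 28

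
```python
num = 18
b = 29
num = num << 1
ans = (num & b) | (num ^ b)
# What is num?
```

Answer: 36

Derivation:
Trace (tracking num):
num = 18  # -> num = 18
b = 29  # -> b = 29
num = num << 1  # -> num = 36
ans = num & b | num ^ b  # -> ans = 61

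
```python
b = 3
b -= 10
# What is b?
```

Trace (tracking b):
b = 3  # -> b = 3
b -= 10  # -> b = -7

Answer: -7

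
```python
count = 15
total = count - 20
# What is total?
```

Answer: -5

Derivation:
Trace (tracking total):
count = 15  # -> count = 15
total = count - 20  # -> total = -5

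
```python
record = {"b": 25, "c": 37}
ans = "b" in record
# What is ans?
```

Answer: True

Derivation:
Trace (tracking ans):
record = {'b': 25, 'c': 37}  # -> record = {'b': 25, 'c': 37}
ans = 'b' in record  # -> ans = True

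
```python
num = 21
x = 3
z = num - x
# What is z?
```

Trace (tracking z):
num = 21  # -> num = 21
x = 3  # -> x = 3
z = num - x  # -> z = 18

Answer: 18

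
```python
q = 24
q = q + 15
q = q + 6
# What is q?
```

Trace (tracking q):
q = 24  # -> q = 24
q = q + 15  # -> q = 39
q = q + 6  # -> q = 45

Answer: 45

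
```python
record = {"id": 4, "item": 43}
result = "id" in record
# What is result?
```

Trace (tracking result):
record = {'id': 4, 'item': 43}  # -> record = {'id': 4, 'item': 43}
result = 'id' in record  # -> result = True

Answer: True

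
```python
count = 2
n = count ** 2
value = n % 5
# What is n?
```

Answer: 4

Derivation:
Trace (tracking n):
count = 2  # -> count = 2
n = count ** 2  # -> n = 4
value = n % 5  # -> value = 4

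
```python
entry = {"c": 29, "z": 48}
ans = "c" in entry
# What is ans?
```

Trace (tracking ans):
entry = {'c': 29, 'z': 48}  # -> entry = {'c': 29, 'z': 48}
ans = 'c' in entry  # -> ans = True

Answer: True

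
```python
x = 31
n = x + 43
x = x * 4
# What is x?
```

Answer: 124

Derivation:
Trace (tracking x):
x = 31  # -> x = 31
n = x + 43  # -> n = 74
x = x * 4  # -> x = 124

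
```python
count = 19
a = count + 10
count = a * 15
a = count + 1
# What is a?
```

Answer: 436

Derivation:
Trace (tracking a):
count = 19  # -> count = 19
a = count + 10  # -> a = 29
count = a * 15  # -> count = 435
a = count + 1  # -> a = 436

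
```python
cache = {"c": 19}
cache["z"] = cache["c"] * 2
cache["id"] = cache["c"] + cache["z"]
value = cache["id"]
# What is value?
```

Trace (tracking value):
cache = {'c': 19}  # -> cache = {'c': 19}
cache['z'] = cache['c'] * 2  # -> cache = {'c': 19, 'z': 38}
cache['id'] = cache['c'] + cache['z']  # -> cache = {'c': 19, 'z': 38, 'id': 57}
value = cache['id']  # -> value = 57

Answer: 57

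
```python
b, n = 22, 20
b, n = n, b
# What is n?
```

Answer: 22

Derivation:
Trace (tracking n):
b, n = (22, 20)  # -> b = 22, n = 20
b, n = (n, b)  # -> b = 20, n = 22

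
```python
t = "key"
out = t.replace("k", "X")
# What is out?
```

Trace (tracking out):
t = 'key'  # -> t = 'key'
out = t.replace('k', 'X')  # -> out = 'Xey'

Answer: 'Xey'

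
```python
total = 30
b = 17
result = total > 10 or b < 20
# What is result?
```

Answer: True

Derivation:
Trace (tracking result):
total = 30  # -> total = 30
b = 17  # -> b = 17
result = total > 10 or b < 20  # -> result = True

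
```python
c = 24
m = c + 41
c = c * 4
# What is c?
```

Answer: 96

Derivation:
Trace (tracking c):
c = 24  # -> c = 24
m = c + 41  # -> m = 65
c = c * 4  # -> c = 96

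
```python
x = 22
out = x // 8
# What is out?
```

Answer: 2

Derivation:
Trace (tracking out):
x = 22  # -> x = 22
out = x // 8  # -> out = 2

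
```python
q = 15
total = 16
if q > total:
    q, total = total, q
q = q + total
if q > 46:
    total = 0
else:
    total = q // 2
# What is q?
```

Answer: 31

Derivation:
Trace (tracking q):
q = 15  # -> q = 15
total = 16  # -> total = 16
if q > total:  # condition is False
q = q + total  # -> q = 31
if q > 46:  # condition is False
else:
    total = q // 2  # -> total = 15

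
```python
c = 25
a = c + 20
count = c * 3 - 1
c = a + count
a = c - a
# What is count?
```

Trace (tracking count):
c = 25  # -> c = 25
a = c + 20  # -> a = 45
count = c * 3 - 1  # -> count = 74
c = a + count  # -> c = 119
a = c - a  # -> a = 74

Answer: 74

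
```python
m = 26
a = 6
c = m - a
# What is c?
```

Trace (tracking c):
m = 26  # -> m = 26
a = 6  # -> a = 6
c = m - a  # -> c = 20

Answer: 20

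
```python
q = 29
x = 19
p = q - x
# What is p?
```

Answer: 10

Derivation:
Trace (tracking p):
q = 29  # -> q = 29
x = 19  # -> x = 19
p = q - x  # -> p = 10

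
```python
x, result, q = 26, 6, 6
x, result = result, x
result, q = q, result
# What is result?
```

Trace (tracking result):
x, result, q = (26, 6, 6)  # -> x = 26, result = 6, q = 6
x, result = (result, x)  # -> x = 6, result = 26
result, q = (q, result)  # -> result = 6, q = 26

Answer: 6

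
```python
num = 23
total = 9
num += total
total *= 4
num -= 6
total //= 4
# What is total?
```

Answer: 9

Derivation:
Trace (tracking total):
num = 23  # -> num = 23
total = 9  # -> total = 9
num += total  # -> num = 32
total *= 4  # -> total = 36
num -= 6  # -> num = 26
total //= 4  # -> total = 9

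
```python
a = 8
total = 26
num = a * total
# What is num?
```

Answer: 208

Derivation:
Trace (tracking num):
a = 8  # -> a = 8
total = 26  # -> total = 26
num = a * total  # -> num = 208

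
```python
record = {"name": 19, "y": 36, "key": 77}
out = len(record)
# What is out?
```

Trace (tracking out):
record = {'name': 19, 'y': 36, 'key': 77}  # -> record = {'name': 19, 'y': 36, 'key': 77}
out = len(record)  # -> out = 3

Answer: 3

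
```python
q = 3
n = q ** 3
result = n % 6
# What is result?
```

Answer: 3

Derivation:
Trace (tracking result):
q = 3  # -> q = 3
n = q ** 3  # -> n = 27
result = n % 6  # -> result = 3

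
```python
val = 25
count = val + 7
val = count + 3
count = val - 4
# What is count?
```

Answer: 31

Derivation:
Trace (tracking count):
val = 25  # -> val = 25
count = val + 7  # -> count = 32
val = count + 3  # -> val = 35
count = val - 4  # -> count = 31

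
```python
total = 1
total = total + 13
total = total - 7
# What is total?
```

Answer: 7

Derivation:
Trace (tracking total):
total = 1  # -> total = 1
total = total + 13  # -> total = 14
total = total - 7  # -> total = 7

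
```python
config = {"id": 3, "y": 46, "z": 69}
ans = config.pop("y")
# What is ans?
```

Answer: 46

Derivation:
Trace (tracking ans):
config = {'id': 3, 'y': 46, 'z': 69}  # -> config = {'id': 3, 'y': 46, 'z': 69}
ans = config.pop('y')  # -> ans = 46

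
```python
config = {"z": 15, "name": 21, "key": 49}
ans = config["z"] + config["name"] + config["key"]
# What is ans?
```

Trace (tracking ans):
config = {'z': 15, 'name': 21, 'key': 49}  # -> config = {'z': 15, 'name': 21, 'key': 49}
ans = config['z'] + config['name'] + config['key']  # -> ans = 85

Answer: 85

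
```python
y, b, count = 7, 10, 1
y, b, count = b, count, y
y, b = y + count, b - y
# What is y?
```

Trace (tracking y):
y, b, count = (7, 10, 1)  # -> y = 7, b = 10, count = 1
y, b, count = (b, count, y)  # -> y = 10, b = 1, count = 7
y, b = (y + count, b - y)  # -> y = 17, b = -9

Answer: 17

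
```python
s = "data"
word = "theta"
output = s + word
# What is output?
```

Trace (tracking output):
s = 'data'  # -> s = 'data'
word = 'theta'  # -> word = 'theta'
output = s + word  # -> output = 'datatheta'

Answer: 'datatheta'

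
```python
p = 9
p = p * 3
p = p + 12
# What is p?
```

Trace (tracking p):
p = 9  # -> p = 9
p = p * 3  # -> p = 27
p = p + 12  # -> p = 39

Answer: 39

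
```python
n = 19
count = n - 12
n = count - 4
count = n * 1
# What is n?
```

Answer: 3

Derivation:
Trace (tracking n):
n = 19  # -> n = 19
count = n - 12  # -> count = 7
n = count - 4  # -> n = 3
count = n * 1  # -> count = 3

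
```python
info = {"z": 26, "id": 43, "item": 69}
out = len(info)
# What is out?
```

Trace (tracking out):
info = {'z': 26, 'id': 43, 'item': 69}  # -> info = {'z': 26, 'id': 43, 'item': 69}
out = len(info)  # -> out = 3

Answer: 3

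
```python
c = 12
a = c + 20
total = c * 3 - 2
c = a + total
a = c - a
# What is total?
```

Trace (tracking total):
c = 12  # -> c = 12
a = c + 20  # -> a = 32
total = c * 3 - 2  # -> total = 34
c = a + total  # -> c = 66
a = c - a  # -> a = 34

Answer: 34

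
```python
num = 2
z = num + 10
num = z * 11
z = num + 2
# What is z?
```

Trace (tracking z):
num = 2  # -> num = 2
z = num + 10  # -> z = 12
num = z * 11  # -> num = 132
z = num + 2  # -> z = 134

Answer: 134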